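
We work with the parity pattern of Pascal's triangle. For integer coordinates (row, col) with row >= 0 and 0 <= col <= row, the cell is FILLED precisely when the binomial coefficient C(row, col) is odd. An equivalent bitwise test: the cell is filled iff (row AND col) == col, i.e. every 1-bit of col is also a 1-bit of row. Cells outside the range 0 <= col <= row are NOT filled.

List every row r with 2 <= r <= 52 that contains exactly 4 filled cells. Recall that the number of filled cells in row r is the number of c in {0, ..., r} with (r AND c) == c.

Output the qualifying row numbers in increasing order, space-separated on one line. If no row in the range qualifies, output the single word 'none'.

Answer: 3 5 6 9 10 12 17 18 20 24 33 34 36 40 48

Derivation:
Row r has 2^popcount(r) filled cells, so we need popcount(r) = log2(4) = 2.
Scan r = 2..52 and keep those with exactly 2 one-bits:
r=2=10 popcount=1 -> skip
r=3=11 popcount=2 -> KEEP
r=4=100 popcount=1 -> skip
r=5=101 popcount=2 -> KEEP
r=6=110 popcount=2 -> KEEP
r=7=111 popcount=3 -> skip
r=8=1000 popcount=1 -> skip
r=9=1001 popcount=2 -> KEEP
r=10=1010 popcount=2 -> KEEP
r=11=1011 popcount=3 -> skip
r=12=1100 popcount=2 -> KEEP
r=13=1101 popcount=3 -> skip
r=14=1110 popcount=3 -> skip
r=15=1111 popcount=4 -> skip
r=16=10000 popcount=1 -> skip
r=17=10001 popcount=2 -> KEEP
r=18=10010 popcount=2 -> KEEP
r=19=10011 popcount=3 -> skip
r=20=10100 popcount=2 -> KEEP
r=21=10101 popcount=3 -> skip
r=22=10110 popcount=3 -> skip
r=23=10111 popcount=4 -> skip
r=24=11000 popcount=2 -> KEEP
r=25=11001 popcount=3 -> skip
r=26=11010 popcount=3 -> skip
r=27=11011 popcount=4 -> skip
r=28=11100 popcount=3 -> skip
r=29=11101 popcount=4 -> skip
r=30=11110 popcount=4 -> skip
r=31=11111 popcount=5 -> skip
r=32=100000 popcount=1 -> skip
r=33=100001 popcount=2 -> KEEP
r=34=100010 popcount=2 -> KEEP
r=35=100011 popcount=3 -> skip
r=36=100100 popcount=2 -> KEEP
r=37=100101 popcount=3 -> skip
r=38=100110 popcount=3 -> skip
r=39=100111 popcount=4 -> skip
r=40=101000 popcount=2 -> KEEP
r=41=101001 popcount=3 -> skip
r=42=101010 popcount=3 -> skip
r=43=101011 popcount=4 -> skip
r=44=101100 popcount=3 -> skip
r=45=101101 popcount=4 -> skip
r=46=101110 popcount=4 -> skip
r=47=101111 popcount=5 -> skip
r=48=110000 popcount=2 -> KEEP
r=49=110001 popcount=3 -> skip
r=50=110010 popcount=3 -> skip
r=51=110011 popcount=4 -> skip
r=52=110100 popcount=3 -> skip
Kept rows: 3 5 6 9 10 12 17 18 20 24 33 34 36 40 48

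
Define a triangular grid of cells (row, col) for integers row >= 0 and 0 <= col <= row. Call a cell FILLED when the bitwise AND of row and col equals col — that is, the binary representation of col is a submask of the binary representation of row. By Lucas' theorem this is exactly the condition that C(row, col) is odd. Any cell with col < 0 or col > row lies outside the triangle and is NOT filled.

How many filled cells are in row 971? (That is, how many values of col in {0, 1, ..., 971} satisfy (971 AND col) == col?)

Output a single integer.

Answer: 128

Derivation:
971 in binary = 1111001011
popcount(971) = number of 1-bits in 1111001011 = 7
A col c satisfies (971 AND c) == c iff every set bit of c is also set in 971; each of the 7 set bits of 971 can independently be on or off in c.
count = 2^7 = 128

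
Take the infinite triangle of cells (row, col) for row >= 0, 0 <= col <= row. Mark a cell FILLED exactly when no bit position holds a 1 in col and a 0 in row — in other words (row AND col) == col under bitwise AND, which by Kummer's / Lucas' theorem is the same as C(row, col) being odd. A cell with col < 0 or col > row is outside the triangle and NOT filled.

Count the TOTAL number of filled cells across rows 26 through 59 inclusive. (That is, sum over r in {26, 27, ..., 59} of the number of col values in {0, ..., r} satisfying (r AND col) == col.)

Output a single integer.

r26=11010 pc3: +8 =8
r27=11011 pc4: +16 =24
r28=11100 pc3: +8 =32
r29=11101 pc4: +16 =48
r30=11110 pc4: +16 =64
r31=11111 pc5: +32 =96
r32=100000 pc1: +2 =98
r33=100001 pc2: +4 =102
r34=100010 pc2: +4 =106
r35=100011 pc3: +8 =114
r36=100100 pc2: +4 =118
r37=100101 pc3: +8 =126
r38=100110 pc3: +8 =134
r39=100111 pc4: +16 =150
r40=101000 pc2: +4 =154
r41=101001 pc3: +8 =162
r42=101010 pc3: +8 =170
r43=101011 pc4: +16 =186
r44=101100 pc3: +8 =194
r45=101101 pc4: +16 =210
r46=101110 pc4: +16 =226
r47=101111 pc5: +32 =258
r48=110000 pc2: +4 =262
r49=110001 pc3: +8 =270
r50=110010 pc3: +8 =278
r51=110011 pc4: +16 =294
r52=110100 pc3: +8 =302
r53=110101 pc4: +16 =318
r54=110110 pc4: +16 =334
r55=110111 pc5: +32 =366
r56=111000 pc3: +8 =374
r57=111001 pc4: +16 =390
r58=111010 pc4: +16 =406
r59=111011 pc5: +32 =438

Answer: 438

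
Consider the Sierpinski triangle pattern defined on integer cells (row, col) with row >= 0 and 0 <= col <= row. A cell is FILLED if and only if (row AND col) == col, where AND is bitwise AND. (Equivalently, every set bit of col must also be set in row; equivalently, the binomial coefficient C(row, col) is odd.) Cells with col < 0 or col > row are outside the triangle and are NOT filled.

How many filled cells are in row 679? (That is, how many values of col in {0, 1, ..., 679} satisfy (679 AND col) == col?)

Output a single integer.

Answer: 64

Derivation:
679 in binary = 1010100111
popcount(679) = number of 1-bits in 1010100111 = 6
A col c satisfies (679 AND c) == c iff every set bit of c is also set in 679; each of the 6 set bits of 679 can independently be on or off in c.
count = 2^6 = 64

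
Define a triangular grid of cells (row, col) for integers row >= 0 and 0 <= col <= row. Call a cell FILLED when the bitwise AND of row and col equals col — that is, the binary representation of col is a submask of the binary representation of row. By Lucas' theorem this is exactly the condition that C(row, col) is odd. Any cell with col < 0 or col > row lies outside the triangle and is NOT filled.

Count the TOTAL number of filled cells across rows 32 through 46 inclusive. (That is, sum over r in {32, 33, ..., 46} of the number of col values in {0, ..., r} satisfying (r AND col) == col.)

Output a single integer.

r32=100000 pc1: +2 =2
r33=100001 pc2: +4 =6
r34=100010 pc2: +4 =10
r35=100011 pc3: +8 =18
r36=100100 pc2: +4 =22
r37=100101 pc3: +8 =30
r38=100110 pc3: +8 =38
r39=100111 pc4: +16 =54
r40=101000 pc2: +4 =58
r41=101001 pc3: +8 =66
r42=101010 pc3: +8 =74
r43=101011 pc4: +16 =90
r44=101100 pc3: +8 =98
r45=101101 pc4: +16 =114
r46=101110 pc4: +16 =130

Answer: 130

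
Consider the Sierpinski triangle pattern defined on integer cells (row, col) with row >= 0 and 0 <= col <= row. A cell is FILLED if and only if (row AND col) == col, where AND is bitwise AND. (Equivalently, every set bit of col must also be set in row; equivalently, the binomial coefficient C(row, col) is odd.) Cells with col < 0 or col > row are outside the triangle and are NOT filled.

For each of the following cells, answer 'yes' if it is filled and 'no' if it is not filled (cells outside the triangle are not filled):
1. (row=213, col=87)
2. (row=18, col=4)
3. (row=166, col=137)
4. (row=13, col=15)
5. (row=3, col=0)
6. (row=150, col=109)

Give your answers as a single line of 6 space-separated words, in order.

Answer: no no no no yes no

Derivation:
(213,87): row=0b11010101, col=0b1010111, row AND col = 0b1010101 = 85; 85 != 87 -> empty
(18,4): row=0b10010, col=0b100, row AND col = 0b0 = 0; 0 != 4 -> empty
(166,137): row=0b10100110, col=0b10001001, row AND col = 0b10000000 = 128; 128 != 137 -> empty
(13,15): col outside [0, 13] -> not filled
(3,0): row=0b11, col=0b0, row AND col = 0b0 = 0; 0 == 0 -> filled
(150,109): row=0b10010110, col=0b1101101, row AND col = 0b100 = 4; 4 != 109 -> empty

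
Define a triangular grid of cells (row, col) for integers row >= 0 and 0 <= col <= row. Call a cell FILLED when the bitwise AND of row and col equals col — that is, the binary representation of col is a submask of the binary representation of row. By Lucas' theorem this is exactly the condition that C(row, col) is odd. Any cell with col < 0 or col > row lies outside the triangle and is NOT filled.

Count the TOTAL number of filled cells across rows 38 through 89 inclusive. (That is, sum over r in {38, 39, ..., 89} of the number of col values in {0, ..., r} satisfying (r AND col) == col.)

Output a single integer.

Answer: 750

Derivation:
r38=100110 pc3: +8 =8
r39=100111 pc4: +16 =24
r40=101000 pc2: +4 =28
r41=101001 pc3: +8 =36
r42=101010 pc3: +8 =44
r43=101011 pc4: +16 =60
r44=101100 pc3: +8 =68
r45=101101 pc4: +16 =84
r46=101110 pc4: +16 =100
r47=101111 pc5: +32 =132
r48=110000 pc2: +4 =136
r49=110001 pc3: +8 =144
r50=110010 pc3: +8 =152
r51=110011 pc4: +16 =168
r52=110100 pc3: +8 =176
r53=110101 pc4: +16 =192
r54=110110 pc4: +16 =208
r55=110111 pc5: +32 =240
r56=111000 pc3: +8 =248
r57=111001 pc4: +16 =264
r58=111010 pc4: +16 =280
r59=111011 pc5: +32 =312
r60=111100 pc4: +16 =328
r61=111101 pc5: +32 =360
r62=111110 pc5: +32 =392
r63=111111 pc6: +64 =456
r64=1000000 pc1: +2 =458
r65=1000001 pc2: +4 =462
r66=1000010 pc2: +4 =466
r67=1000011 pc3: +8 =474
r68=1000100 pc2: +4 =478
r69=1000101 pc3: +8 =486
r70=1000110 pc3: +8 =494
r71=1000111 pc4: +16 =510
r72=1001000 pc2: +4 =514
r73=1001001 pc3: +8 =522
r74=1001010 pc3: +8 =530
r75=1001011 pc4: +16 =546
r76=1001100 pc3: +8 =554
r77=1001101 pc4: +16 =570
r78=1001110 pc4: +16 =586
r79=1001111 pc5: +32 =618
r80=1010000 pc2: +4 =622
r81=1010001 pc3: +8 =630
r82=1010010 pc3: +8 =638
r83=1010011 pc4: +16 =654
r84=1010100 pc3: +8 =662
r85=1010101 pc4: +16 =678
r86=1010110 pc4: +16 =694
r87=1010111 pc5: +32 =726
r88=1011000 pc3: +8 =734
r89=1011001 pc4: +16 =750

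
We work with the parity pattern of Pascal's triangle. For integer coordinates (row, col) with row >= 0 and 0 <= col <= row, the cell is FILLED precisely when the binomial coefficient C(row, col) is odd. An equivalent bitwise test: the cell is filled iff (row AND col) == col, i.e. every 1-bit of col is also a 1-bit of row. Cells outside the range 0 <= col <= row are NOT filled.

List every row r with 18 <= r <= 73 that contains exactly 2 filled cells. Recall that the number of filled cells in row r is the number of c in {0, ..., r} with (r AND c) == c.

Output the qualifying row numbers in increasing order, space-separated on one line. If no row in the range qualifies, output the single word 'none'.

Answer: 32 64

Derivation:
Row r has 2^popcount(r) filled cells, so we need popcount(r) = log2(2) = 1.
Scan r = 18..73 and keep those with exactly 1 one-bits:
r=18=10010 popcount=2 -> skip
r=19=10011 popcount=3 -> skip
r=20=10100 popcount=2 -> skip
r=21=10101 popcount=3 -> skip
r=22=10110 popcount=3 -> skip
r=23=10111 popcount=4 -> skip
r=24=11000 popcount=2 -> skip
r=25=11001 popcount=3 -> skip
r=26=11010 popcount=3 -> skip
r=27=11011 popcount=4 -> skip
r=28=11100 popcount=3 -> skip
r=29=11101 popcount=4 -> skip
r=30=11110 popcount=4 -> skip
r=31=11111 popcount=5 -> skip
r=32=100000 popcount=1 -> KEEP
r=33=100001 popcount=2 -> skip
r=34=100010 popcount=2 -> skip
r=35=100011 popcount=3 -> skip
r=36=100100 popcount=2 -> skip
r=37=100101 popcount=3 -> skip
r=38=100110 popcount=3 -> skip
r=39=100111 popcount=4 -> skip
r=40=101000 popcount=2 -> skip
r=41=101001 popcount=3 -> skip
r=42=101010 popcount=3 -> skip
r=43=101011 popcount=4 -> skip
r=44=101100 popcount=3 -> skip
r=45=101101 popcount=4 -> skip
r=46=101110 popcount=4 -> skip
r=47=101111 popcount=5 -> skip
r=48=110000 popcount=2 -> skip
r=49=110001 popcount=3 -> skip
r=50=110010 popcount=3 -> skip
r=51=110011 popcount=4 -> skip
r=52=110100 popcount=3 -> skip
r=53=110101 popcount=4 -> skip
r=54=110110 popcount=4 -> skip
r=55=110111 popcount=5 -> skip
r=56=111000 popcount=3 -> skip
r=57=111001 popcount=4 -> skip
r=58=111010 popcount=4 -> skip
r=59=111011 popcount=5 -> skip
r=60=111100 popcount=4 -> skip
r=61=111101 popcount=5 -> skip
r=62=111110 popcount=5 -> skip
r=63=111111 popcount=6 -> skip
r=64=1000000 popcount=1 -> KEEP
r=65=1000001 popcount=2 -> skip
r=66=1000010 popcount=2 -> skip
r=67=1000011 popcount=3 -> skip
r=68=1000100 popcount=2 -> skip
r=69=1000101 popcount=3 -> skip
r=70=1000110 popcount=3 -> skip
r=71=1000111 popcount=4 -> skip
r=72=1001000 popcount=2 -> skip
r=73=1001001 popcount=3 -> skip
Kept rows: 32 64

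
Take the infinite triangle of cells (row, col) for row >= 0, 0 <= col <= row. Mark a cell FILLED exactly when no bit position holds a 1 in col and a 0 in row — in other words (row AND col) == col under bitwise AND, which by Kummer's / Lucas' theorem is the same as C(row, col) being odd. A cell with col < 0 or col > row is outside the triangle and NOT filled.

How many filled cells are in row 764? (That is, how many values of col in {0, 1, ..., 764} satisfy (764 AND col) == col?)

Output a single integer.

Answer: 128

Derivation:
764 in binary = 1011111100
popcount(764) = number of 1-bits in 1011111100 = 7
A col c satisfies (764 AND c) == c iff every set bit of c is also set in 764; each of the 7 set bits of 764 can independently be on or off in c.
count = 2^7 = 128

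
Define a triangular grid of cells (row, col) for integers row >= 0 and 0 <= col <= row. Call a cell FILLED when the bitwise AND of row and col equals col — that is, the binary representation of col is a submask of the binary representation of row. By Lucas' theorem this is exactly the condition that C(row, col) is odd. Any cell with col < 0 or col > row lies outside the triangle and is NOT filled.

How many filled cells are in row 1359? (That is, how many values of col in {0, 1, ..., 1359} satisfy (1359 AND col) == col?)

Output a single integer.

1359 in binary = 10101001111
popcount(1359) = number of 1-bits in 10101001111 = 7
A col c satisfies (1359 AND c) == c iff every set bit of c is also set in 1359; each of the 7 set bits of 1359 can independently be on or off in c.
count = 2^7 = 128

Answer: 128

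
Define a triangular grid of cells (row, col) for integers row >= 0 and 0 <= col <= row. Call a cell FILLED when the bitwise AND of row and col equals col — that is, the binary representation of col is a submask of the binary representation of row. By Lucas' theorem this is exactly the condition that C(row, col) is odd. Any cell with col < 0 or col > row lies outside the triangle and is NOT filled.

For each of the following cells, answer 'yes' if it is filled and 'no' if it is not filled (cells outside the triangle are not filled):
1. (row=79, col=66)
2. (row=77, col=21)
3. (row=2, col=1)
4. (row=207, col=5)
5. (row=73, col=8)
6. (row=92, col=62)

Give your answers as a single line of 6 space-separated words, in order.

(79,66): row=0b1001111, col=0b1000010, row AND col = 0b1000010 = 66; 66 == 66 -> filled
(77,21): row=0b1001101, col=0b10101, row AND col = 0b101 = 5; 5 != 21 -> empty
(2,1): row=0b10, col=0b1, row AND col = 0b0 = 0; 0 != 1 -> empty
(207,5): row=0b11001111, col=0b101, row AND col = 0b101 = 5; 5 == 5 -> filled
(73,8): row=0b1001001, col=0b1000, row AND col = 0b1000 = 8; 8 == 8 -> filled
(92,62): row=0b1011100, col=0b111110, row AND col = 0b11100 = 28; 28 != 62 -> empty

Answer: yes no no yes yes no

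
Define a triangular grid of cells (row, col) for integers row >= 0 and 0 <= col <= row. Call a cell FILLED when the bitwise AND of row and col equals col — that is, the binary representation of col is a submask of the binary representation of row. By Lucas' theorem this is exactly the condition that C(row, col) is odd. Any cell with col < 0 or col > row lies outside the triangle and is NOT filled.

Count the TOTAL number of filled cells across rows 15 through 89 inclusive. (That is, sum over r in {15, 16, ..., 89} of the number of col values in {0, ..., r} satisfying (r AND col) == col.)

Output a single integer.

Answer: 958

Derivation:
r15=1111 pc4: +16 =16
r16=10000 pc1: +2 =18
r17=10001 pc2: +4 =22
r18=10010 pc2: +4 =26
r19=10011 pc3: +8 =34
r20=10100 pc2: +4 =38
r21=10101 pc3: +8 =46
r22=10110 pc3: +8 =54
r23=10111 pc4: +16 =70
r24=11000 pc2: +4 =74
r25=11001 pc3: +8 =82
r26=11010 pc3: +8 =90
r27=11011 pc4: +16 =106
r28=11100 pc3: +8 =114
r29=11101 pc4: +16 =130
r30=11110 pc4: +16 =146
r31=11111 pc5: +32 =178
r32=100000 pc1: +2 =180
r33=100001 pc2: +4 =184
r34=100010 pc2: +4 =188
r35=100011 pc3: +8 =196
r36=100100 pc2: +4 =200
r37=100101 pc3: +8 =208
r38=100110 pc3: +8 =216
r39=100111 pc4: +16 =232
r40=101000 pc2: +4 =236
r41=101001 pc3: +8 =244
r42=101010 pc3: +8 =252
r43=101011 pc4: +16 =268
r44=101100 pc3: +8 =276
r45=101101 pc4: +16 =292
r46=101110 pc4: +16 =308
r47=101111 pc5: +32 =340
r48=110000 pc2: +4 =344
r49=110001 pc3: +8 =352
r50=110010 pc3: +8 =360
r51=110011 pc4: +16 =376
r52=110100 pc3: +8 =384
r53=110101 pc4: +16 =400
r54=110110 pc4: +16 =416
r55=110111 pc5: +32 =448
r56=111000 pc3: +8 =456
r57=111001 pc4: +16 =472
r58=111010 pc4: +16 =488
r59=111011 pc5: +32 =520
r60=111100 pc4: +16 =536
r61=111101 pc5: +32 =568
r62=111110 pc5: +32 =600
r63=111111 pc6: +64 =664
r64=1000000 pc1: +2 =666
r65=1000001 pc2: +4 =670
r66=1000010 pc2: +4 =674
r67=1000011 pc3: +8 =682
r68=1000100 pc2: +4 =686
r69=1000101 pc3: +8 =694
r70=1000110 pc3: +8 =702
r71=1000111 pc4: +16 =718
r72=1001000 pc2: +4 =722
r73=1001001 pc3: +8 =730
r74=1001010 pc3: +8 =738
r75=1001011 pc4: +16 =754
r76=1001100 pc3: +8 =762
r77=1001101 pc4: +16 =778
r78=1001110 pc4: +16 =794
r79=1001111 pc5: +32 =826
r80=1010000 pc2: +4 =830
r81=1010001 pc3: +8 =838
r82=1010010 pc3: +8 =846
r83=1010011 pc4: +16 =862
r84=1010100 pc3: +8 =870
r85=1010101 pc4: +16 =886
r86=1010110 pc4: +16 =902
r87=1010111 pc5: +32 =934
r88=1011000 pc3: +8 =942
r89=1011001 pc4: +16 =958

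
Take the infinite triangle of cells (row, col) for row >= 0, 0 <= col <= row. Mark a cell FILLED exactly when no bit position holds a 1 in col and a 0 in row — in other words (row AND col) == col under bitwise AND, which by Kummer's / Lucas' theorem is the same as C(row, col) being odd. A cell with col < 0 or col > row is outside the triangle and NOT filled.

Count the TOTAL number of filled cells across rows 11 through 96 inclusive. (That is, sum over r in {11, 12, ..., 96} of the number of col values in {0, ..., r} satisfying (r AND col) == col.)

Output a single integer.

Answer: 1182

Derivation:
r11=1011 pc3: +8 =8
r12=1100 pc2: +4 =12
r13=1101 pc3: +8 =20
r14=1110 pc3: +8 =28
r15=1111 pc4: +16 =44
r16=10000 pc1: +2 =46
r17=10001 pc2: +4 =50
r18=10010 pc2: +4 =54
r19=10011 pc3: +8 =62
r20=10100 pc2: +4 =66
r21=10101 pc3: +8 =74
r22=10110 pc3: +8 =82
r23=10111 pc4: +16 =98
r24=11000 pc2: +4 =102
r25=11001 pc3: +8 =110
r26=11010 pc3: +8 =118
r27=11011 pc4: +16 =134
r28=11100 pc3: +8 =142
r29=11101 pc4: +16 =158
r30=11110 pc4: +16 =174
r31=11111 pc5: +32 =206
r32=100000 pc1: +2 =208
r33=100001 pc2: +4 =212
r34=100010 pc2: +4 =216
r35=100011 pc3: +8 =224
r36=100100 pc2: +4 =228
r37=100101 pc3: +8 =236
r38=100110 pc3: +8 =244
r39=100111 pc4: +16 =260
r40=101000 pc2: +4 =264
r41=101001 pc3: +8 =272
r42=101010 pc3: +8 =280
r43=101011 pc4: +16 =296
r44=101100 pc3: +8 =304
r45=101101 pc4: +16 =320
r46=101110 pc4: +16 =336
r47=101111 pc5: +32 =368
r48=110000 pc2: +4 =372
r49=110001 pc3: +8 =380
r50=110010 pc3: +8 =388
r51=110011 pc4: +16 =404
r52=110100 pc3: +8 =412
r53=110101 pc4: +16 =428
r54=110110 pc4: +16 =444
r55=110111 pc5: +32 =476
r56=111000 pc3: +8 =484
r57=111001 pc4: +16 =500
r58=111010 pc4: +16 =516
r59=111011 pc5: +32 =548
r60=111100 pc4: +16 =564
r61=111101 pc5: +32 =596
r62=111110 pc5: +32 =628
r63=111111 pc6: +64 =692
r64=1000000 pc1: +2 =694
r65=1000001 pc2: +4 =698
r66=1000010 pc2: +4 =702
r67=1000011 pc3: +8 =710
r68=1000100 pc2: +4 =714
r69=1000101 pc3: +8 =722
r70=1000110 pc3: +8 =730
r71=1000111 pc4: +16 =746
r72=1001000 pc2: +4 =750
r73=1001001 pc3: +8 =758
r74=1001010 pc3: +8 =766
r75=1001011 pc4: +16 =782
r76=1001100 pc3: +8 =790
r77=1001101 pc4: +16 =806
r78=1001110 pc4: +16 =822
r79=1001111 pc5: +32 =854
r80=1010000 pc2: +4 =858
r81=1010001 pc3: +8 =866
r82=1010010 pc3: +8 =874
r83=1010011 pc4: +16 =890
r84=1010100 pc3: +8 =898
r85=1010101 pc4: +16 =914
r86=1010110 pc4: +16 =930
r87=1010111 pc5: +32 =962
r88=1011000 pc3: +8 =970
r89=1011001 pc4: +16 =986
r90=1011010 pc4: +16 =1002
r91=1011011 pc5: +32 =1034
r92=1011100 pc4: +16 =1050
r93=1011101 pc5: +32 =1082
r94=1011110 pc5: +32 =1114
r95=1011111 pc6: +64 =1178
r96=1100000 pc2: +4 =1182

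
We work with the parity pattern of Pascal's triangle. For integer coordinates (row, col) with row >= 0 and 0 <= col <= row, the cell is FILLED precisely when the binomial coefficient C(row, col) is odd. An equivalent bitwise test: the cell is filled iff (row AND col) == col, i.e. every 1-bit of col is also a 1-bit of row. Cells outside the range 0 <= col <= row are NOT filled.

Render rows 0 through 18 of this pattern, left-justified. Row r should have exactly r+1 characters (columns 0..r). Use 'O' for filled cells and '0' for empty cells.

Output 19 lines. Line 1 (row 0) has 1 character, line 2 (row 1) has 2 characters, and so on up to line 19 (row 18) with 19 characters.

Answer: O
OO
O0O
OOOO
O000O
OO00OO
O0O0O0O
OOOOOOOO
O0000000O
OO000000OO
O0O00000O0O
OOOO0000OOOO
O000O000O000O
OO00OO00OO00OO
O0O0O0O0O0O0O0O
OOOOOOOOOOOOOOOO
O000000000000000O
OO00000000000000OO
O0O0000000000000O0O

Derivation:
r0=0: O
r1=1: OO
r2=10: O0O
r3=11: OOOO
r4=100: O000O
r5=101: OO00OO
r6=110: O0O0O0O
r7=111: OOOOOOOO
r8=1000: O0000000O
r9=1001: OO000000OO
r10=1010: O0O00000O0O
r11=1011: OOOO0000OOOO
r12=1100: O000O000O000O
r13=1101: OO00OO00OO00OO
r14=1110: O0O0O0O0O0O0O0O
r15=1111: OOOOOOOOOOOOOOOO
r16=10000: O000000000000000O
r17=10001: OO00000000000000OO
r18=10010: O0O0000000000000O0O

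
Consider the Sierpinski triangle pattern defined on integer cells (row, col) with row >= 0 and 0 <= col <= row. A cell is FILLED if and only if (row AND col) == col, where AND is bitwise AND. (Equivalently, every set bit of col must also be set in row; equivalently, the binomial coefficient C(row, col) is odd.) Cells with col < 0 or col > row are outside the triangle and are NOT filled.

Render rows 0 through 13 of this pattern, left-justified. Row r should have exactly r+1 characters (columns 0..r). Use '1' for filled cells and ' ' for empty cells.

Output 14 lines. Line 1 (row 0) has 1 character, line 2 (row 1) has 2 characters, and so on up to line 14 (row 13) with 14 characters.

Answer: 1
11
1 1
1111
1   1
11  11
1 1 1 1
11111111
1       1
11      11
1 1     1 1
1111    1111
1   1   1   1
11  11  11  11

Derivation:
r0=0: 1
r1=1: 11
r2=10: 1 1
r3=11: 1111
r4=100: 1   1
r5=101: 11  11
r6=110: 1 1 1 1
r7=111: 11111111
r8=1000: 1       1
r9=1001: 11      11
r10=1010: 1 1     1 1
r11=1011: 1111    1111
r12=1100: 1   1   1   1
r13=1101: 11  11  11  11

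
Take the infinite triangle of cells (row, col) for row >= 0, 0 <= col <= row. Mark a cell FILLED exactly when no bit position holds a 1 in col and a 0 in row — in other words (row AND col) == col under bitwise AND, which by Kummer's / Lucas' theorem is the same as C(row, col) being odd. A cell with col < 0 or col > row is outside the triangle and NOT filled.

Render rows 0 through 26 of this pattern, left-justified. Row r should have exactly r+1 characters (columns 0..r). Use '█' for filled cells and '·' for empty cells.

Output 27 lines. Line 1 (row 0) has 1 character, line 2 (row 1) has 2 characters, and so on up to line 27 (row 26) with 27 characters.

Answer: █
██
█·█
████
█···█
██··██
█·█·█·█
████████
█·······█
██······██
█·█·····█·█
████····████
█···█···█···█
██··██··██··██
█·█·█·█·█·█·█·█
████████████████
█···············█
██··············██
█·█·············█·█
████············████
█···█···········█···█
██··██··········██··██
█·█·█·█·········█·█·█·█
████████········████████
█·······█·······█·······█
██······██······██······██
█·█·····█·█·····█·█·····█·█

Derivation:
r0=0: █
r1=1: ██
r2=10: █·█
r3=11: ████
r4=100: █···█
r5=101: ██··██
r6=110: █·█·█·█
r7=111: ████████
r8=1000: █·······█
r9=1001: ██······██
r10=1010: █·█·····█·█
r11=1011: ████····████
r12=1100: █···█···█···█
r13=1101: ██··██··██··██
r14=1110: █·█·█·█·█·█·█·█
r15=1111: ████████████████
r16=10000: █···············█
r17=10001: ██··············██
r18=10010: █·█·············█·█
r19=10011: ████············████
r20=10100: █···█···········█···█
r21=10101: ██··██··········██··██
r22=10110: █·█·█·█·········█·█·█·█
r23=10111: ████████········████████
r24=11000: █·······█·······█·······█
r25=11001: ██······██······██······██
r26=11010: █·█·····█·█·····█·█·····█·█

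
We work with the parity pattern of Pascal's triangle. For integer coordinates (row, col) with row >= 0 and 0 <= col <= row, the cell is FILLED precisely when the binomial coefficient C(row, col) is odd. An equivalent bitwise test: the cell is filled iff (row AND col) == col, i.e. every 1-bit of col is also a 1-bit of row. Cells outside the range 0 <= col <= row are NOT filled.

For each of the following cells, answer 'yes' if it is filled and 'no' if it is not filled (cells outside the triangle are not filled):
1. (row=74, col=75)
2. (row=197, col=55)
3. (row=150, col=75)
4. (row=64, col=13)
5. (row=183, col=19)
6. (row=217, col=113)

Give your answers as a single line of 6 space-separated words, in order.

(74,75): col outside [0, 74] -> not filled
(197,55): row=0b11000101, col=0b110111, row AND col = 0b101 = 5; 5 != 55 -> empty
(150,75): row=0b10010110, col=0b1001011, row AND col = 0b10 = 2; 2 != 75 -> empty
(64,13): row=0b1000000, col=0b1101, row AND col = 0b0 = 0; 0 != 13 -> empty
(183,19): row=0b10110111, col=0b10011, row AND col = 0b10011 = 19; 19 == 19 -> filled
(217,113): row=0b11011001, col=0b1110001, row AND col = 0b1010001 = 81; 81 != 113 -> empty

Answer: no no no no yes no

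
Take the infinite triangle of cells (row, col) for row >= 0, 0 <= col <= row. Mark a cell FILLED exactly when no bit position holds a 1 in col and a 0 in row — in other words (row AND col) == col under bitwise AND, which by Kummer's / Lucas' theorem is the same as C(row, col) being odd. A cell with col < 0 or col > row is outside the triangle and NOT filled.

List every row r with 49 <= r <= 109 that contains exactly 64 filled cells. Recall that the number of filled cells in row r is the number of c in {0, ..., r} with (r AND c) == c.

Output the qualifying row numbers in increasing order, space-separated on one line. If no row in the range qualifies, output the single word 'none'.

Row r has 2^popcount(r) filled cells, so we need popcount(r) = log2(64) = 6.
Scan r = 49..109 and keep those with exactly 6 one-bits:
r=49=110001 popcount=3 -> skip
r=50=110010 popcount=3 -> skip
r=51=110011 popcount=4 -> skip
r=52=110100 popcount=3 -> skip
r=53=110101 popcount=4 -> skip
r=54=110110 popcount=4 -> skip
r=55=110111 popcount=5 -> skip
r=56=111000 popcount=3 -> skip
r=57=111001 popcount=4 -> skip
r=58=111010 popcount=4 -> skip
r=59=111011 popcount=5 -> skip
r=60=111100 popcount=4 -> skip
r=61=111101 popcount=5 -> skip
r=62=111110 popcount=5 -> skip
r=63=111111 popcount=6 -> KEEP
r=64=1000000 popcount=1 -> skip
r=65=1000001 popcount=2 -> skip
r=66=1000010 popcount=2 -> skip
r=67=1000011 popcount=3 -> skip
r=68=1000100 popcount=2 -> skip
r=69=1000101 popcount=3 -> skip
r=70=1000110 popcount=3 -> skip
r=71=1000111 popcount=4 -> skip
r=72=1001000 popcount=2 -> skip
r=73=1001001 popcount=3 -> skip
r=74=1001010 popcount=3 -> skip
r=75=1001011 popcount=4 -> skip
r=76=1001100 popcount=3 -> skip
r=77=1001101 popcount=4 -> skip
r=78=1001110 popcount=4 -> skip
r=79=1001111 popcount=5 -> skip
r=80=1010000 popcount=2 -> skip
r=81=1010001 popcount=3 -> skip
r=82=1010010 popcount=3 -> skip
r=83=1010011 popcount=4 -> skip
r=84=1010100 popcount=3 -> skip
r=85=1010101 popcount=4 -> skip
r=86=1010110 popcount=4 -> skip
r=87=1010111 popcount=5 -> skip
r=88=1011000 popcount=3 -> skip
r=89=1011001 popcount=4 -> skip
r=90=1011010 popcount=4 -> skip
r=91=1011011 popcount=5 -> skip
r=92=1011100 popcount=4 -> skip
r=93=1011101 popcount=5 -> skip
r=94=1011110 popcount=5 -> skip
r=95=1011111 popcount=6 -> KEEP
r=96=1100000 popcount=2 -> skip
r=97=1100001 popcount=3 -> skip
r=98=1100010 popcount=3 -> skip
r=99=1100011 popcount=4 -> skip
r=100=1100100 popcount=3 -> skip
r=101=1100101 popcount=4 -> skip
r=102=1100110 popcount=4 -> skip
r=103=1100111 popcount=5 -> skip
r=104=1101000 popcount=3 -> skip
r=105=1101001 popcount=4 -> skip
r=106=1101010 popcount=4 -> skip
r=107=1101011 popcount=5 -> skip
r=108=1101100 popcount=4 -> skip
r=109=1101101 popcount=5 -> skip
Kept rows: 63 95

Answer: 63 95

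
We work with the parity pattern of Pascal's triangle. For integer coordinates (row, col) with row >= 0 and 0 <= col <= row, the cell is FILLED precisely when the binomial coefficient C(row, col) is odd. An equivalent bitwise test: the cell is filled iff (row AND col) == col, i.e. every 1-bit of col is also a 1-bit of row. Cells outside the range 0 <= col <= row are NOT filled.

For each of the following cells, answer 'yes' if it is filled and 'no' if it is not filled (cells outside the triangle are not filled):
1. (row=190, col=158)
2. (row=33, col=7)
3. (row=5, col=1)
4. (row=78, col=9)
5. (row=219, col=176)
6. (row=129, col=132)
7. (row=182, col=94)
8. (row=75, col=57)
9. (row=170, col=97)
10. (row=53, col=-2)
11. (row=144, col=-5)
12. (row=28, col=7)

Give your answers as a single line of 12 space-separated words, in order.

Answer: yes no yes no no no no no no no no no

Derivation:
(190,158): row=0b10111110, col=0b10011110, row AND col = 0b10011110 = 158; 158 == 158 -> filled
(33,7): row=0b100001, col=0b111, row AND col = 0b1 = 1; 1 != 7 -> empty
(5,1): row=0b101, col=0b1, row AND col = 0b1 = 1; 1 == 1 -> filled
(78,9): row=0b1001110, col=0b1001, row AND col = 0b1000 = 8; 8 != 9 -> empty
(219,176): row=0b11011011, col=0b10110000, row AND col = 0b10010000 = 144; 144 != 176 -> empty
(129,132): col outside [0, 129] -> not filled
(182,94): row=0b10110110, col=0b1011110, row AND col = 0b10110 = 22; 22 != 94 -> empty
(75,57): row=0b1001011, col=0b111001, row AND col = 0b1001 = 9; 9 != 57 -> empty
(170,97): row=0b10101010, col=0b1100001, row AND col = 0b100000 = 32; 32 != 97 -> empty
(53,-2): col outside [0, 53] -> not filled
(144,-5): col outside [0, 144] -> not filled
(28,7): row=0b11100, col=0b111, row AND col = 0b100 = 4; 4 != 7 -> empty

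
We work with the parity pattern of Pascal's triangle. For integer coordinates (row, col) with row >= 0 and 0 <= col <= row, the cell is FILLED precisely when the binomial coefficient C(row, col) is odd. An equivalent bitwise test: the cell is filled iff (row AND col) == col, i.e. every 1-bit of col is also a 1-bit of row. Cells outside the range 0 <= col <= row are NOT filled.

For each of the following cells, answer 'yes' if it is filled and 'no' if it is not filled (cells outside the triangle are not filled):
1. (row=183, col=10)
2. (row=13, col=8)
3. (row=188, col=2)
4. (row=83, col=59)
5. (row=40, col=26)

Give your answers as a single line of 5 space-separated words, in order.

Answer: no yes no no no

Derivation:
(183,10): row=0b10110111, col=0b1010, row AND col = 0b10 = 2; 2 != 10 -> empty
(13,8): row=0b1101, col=0b1000, row AND col = 0b1000 = 8; 8 == 8 -> filled
(188,2): row=0b10111100, col=0b10, row AND col = 0b0 = 0; 0 != 2 -> empty
(83,59): row=0b1010011, col=0b111011, row AND col = 0b10011 = 19; 19 != 59 -> empty
(40,26): row=0b101000, col=0b11010, row AND col = 0b1000 = 8; 8 != 26 -> empty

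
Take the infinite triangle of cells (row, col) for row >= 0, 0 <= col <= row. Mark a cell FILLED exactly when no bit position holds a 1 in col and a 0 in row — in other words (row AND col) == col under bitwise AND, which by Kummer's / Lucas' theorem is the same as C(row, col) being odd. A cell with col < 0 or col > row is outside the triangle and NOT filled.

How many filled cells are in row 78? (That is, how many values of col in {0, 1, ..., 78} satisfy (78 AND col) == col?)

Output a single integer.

Answer: 16

Derivation:
78 in binary = 1001110
popcount(78) = number of 1-bits in 1001110 = 4
A col c satisfies (78 AND c) == c iff every set bit of c is also set in 78; each of the 4 set bits of 78 can independently be on or off in c.
count = 2^4 = 16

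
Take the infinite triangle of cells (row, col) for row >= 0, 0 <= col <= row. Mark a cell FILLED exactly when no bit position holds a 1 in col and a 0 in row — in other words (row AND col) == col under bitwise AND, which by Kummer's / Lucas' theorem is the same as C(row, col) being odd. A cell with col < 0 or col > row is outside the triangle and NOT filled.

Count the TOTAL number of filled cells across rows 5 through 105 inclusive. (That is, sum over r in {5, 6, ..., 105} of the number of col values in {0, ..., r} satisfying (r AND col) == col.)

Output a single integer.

Answer: 1336

Derivation:
r5=101 pc2: +4 =4
r6=110 pc2: +4 =8
r7=111 pc3: +8 =16
r8=1000 pc1: +2 =18
r9=1001 pc2: +4 =22
r10=1010 pc2: +4 =26
r11=1011 pc3: +8 =34
r12=1100 pc2: +4 =38
r13=1101 pc3: +8 =46
r14=1110 pc3: +8 =54
r15=1111 pc4: +16 =70
r16=10000 pc1: +2 =72
r17=10001 pc2: +4 =76
r18=10010 pc2: +4 =80
r19=10011 pc3: +8 =88
r20=10100 pc2: +4 =92
r21=10101 pc3: +8 =100
r22=10110 pc3: +8 =108
r23=10111 pc4: +16 =124
r24=11000 pc2: +4 =128
r25=11001 pc3: +8 =136
r26=11010 pc3: +8 =144
r27=11011 pc4: +16 =160
r28=11100 pc3: +8 =168
r29=11101 pc4: +16 =184
r30=11110 pc4: +16 =200
r31=11111 pc5: +32 =232
r32=100000 pc1: +2 =234
r33=100001 pc2: +4 =238
r34=100010 pc2: +4 =242
r35=100011 pc3: +8 =250
r36=100100 pc2: +4 =254
r37=100101 pc3: +8 =262
r38=100110 pc3: +8 =270
r39=100111 pc4: +16 =286
r40=101000 pc2: +4 =290
r41=101001 pc3: +8 =298
r42=101010 pc3: +8 =306
r43=101011 pc4: +16 =322
r44=101100 pc3: +8 =330
r45=101101 pc4: +16 =346
r46=101110 pc4: +16 =362
r47=101111 pc5: +32 =394
r48=110000 pc2: +4 =398
r49=110001 pc3: +8 =406
r50=110010 pc3: +8 =414
r51=110011 pc4: +16 =430
r52=110100 pc3: +8 =438
r53=110101 pc4: +16 =454
r54=110110 pc4: +16 =470
r55=110111 pc5: +32 =502
r56=111000 pc3: +8 =510
r57=111001 pc4: +16 =526
r58=111010 pc4: +16 =542
r59=111011 pc5: +32 =574
r60=111100 pc4: +16 =590
r61=111101 pc5: +32 =622
r62=111110 pc5: +32 =654
r63=111111 pc6: +64 =718
r64=1000000 pc1: +2 =720
r65=1000001 pc2: +4 =724
r66=1000010 pc2: +4 =728
r67=1000011 pc3: +8 =736
r68=1000100 pc2: +4 =740
r69=1000101 pc3: +8 =748
r70=1000110 pc3: +8 =756
r71=1000111 pc4: +16 =772
r72=1001000 pc2: +4 =776
r73=1001001 pc3: +8 =784
r74=1001010 pc3: +8 =792
r75=1001011 pc4: +16 =808
r76=1001100 pc3: +8 =816
r77=1001101 pc4: +16 =832
r78=1001110 pc4: +16 =848
r79=1001111 pc5: +32 =880
r80=1010000 pc2: +4 =884
r81=1010001 pc3: +8 =892
r82=1010010 pc3: +8 =900
r83=1010011 pc4: +16 =916
r84=1010100 pc3: +8 =924
r85=1010101 pc4: +16 =940
r86=1010110 pc4: +16 =956
r87=1010111 pc5: +32 =988
r88=1011000 pc3: +8 =996
r89=1011001 pc4: +16 =1012
r90=1011010 pc4: +16 =1028
r91=1011011 pc5: +32 =1060
r92=1011100 pc4: +16 =1076
r93=1011101 pc5: +32 =1108
r94=1011110 pc5: +32 =1140
r95=1011111 pc6: +64 =1204
r96=1100000 pc2: +4 =1208
r97=1100001 pc3: +8 =1216
r98=1100010 pc3: +8 =1224
r99=1100011 pc4: +16 =1240
r100=1100100 pc3: +8 =1248
r101=1100101 pc4: +16 =1264
r102=1100110 pc4: +16 =1280
r103=1100111 pc5: +32 =1312
r104=1101000 pc3: +8 =1320
r105=1101001 pc4: +16 =1336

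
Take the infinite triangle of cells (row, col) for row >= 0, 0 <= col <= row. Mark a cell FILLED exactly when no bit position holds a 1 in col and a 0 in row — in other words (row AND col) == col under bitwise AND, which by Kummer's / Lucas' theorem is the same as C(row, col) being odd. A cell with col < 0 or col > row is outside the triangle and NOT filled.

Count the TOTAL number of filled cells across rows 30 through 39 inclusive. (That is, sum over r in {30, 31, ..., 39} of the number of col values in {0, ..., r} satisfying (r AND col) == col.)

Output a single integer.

r30=11110 pc4: +16 =16
r31=11111 pc5: +32 =48
r32=100000 pc1: +2 =50
r33=100001 pc2: +4 =54
r34=100010 pc2: +4 =58
r35=100011 pc3: +8 =66
r36=100100 pc2: +4 =70
r37=100101 pc3: +8 =78
r38=100110 pc3: +8 =86
r39=100111 pc4: +16 =102

Answer: 102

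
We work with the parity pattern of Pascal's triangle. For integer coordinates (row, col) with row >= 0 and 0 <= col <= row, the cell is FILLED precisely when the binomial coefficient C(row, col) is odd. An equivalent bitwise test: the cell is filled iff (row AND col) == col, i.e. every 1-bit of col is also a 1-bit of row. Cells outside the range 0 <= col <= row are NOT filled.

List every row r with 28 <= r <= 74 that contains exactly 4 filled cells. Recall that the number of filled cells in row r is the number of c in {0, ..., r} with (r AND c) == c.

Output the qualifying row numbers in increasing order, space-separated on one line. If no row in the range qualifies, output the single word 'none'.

Answer: 33 34 36 40 48 65 66 68 72

Derivation:
Row r has 2^popcount(r) filled cells, so we need popcount(r) = log2(4) = 2.
Scan r = 28..74 and keep those with exactly 2 one-bits:
r=28=11100 popcount=3 -> skip
r=29=11101 popcount=4 -> skip
r=30=11110 popcount=4 -> skip
r=31=11111 popcount=5 -> skip
r=32=100000 popcount=1 -> skip
r=33=100001 popcount=2 -> KEEP
r=34=100010 popcount=2 -> KEEP
r=35=100011 popcount=3 -> skip
r=36=100100 popcount=2 -> KEEP
r=37=100101 popcount=3 -> skip
r=38=100110 popcount=3 -> skip
r=39=100111 popcount=4 -> skip
r=40=101000 popcount=2 -> KEEP
r=41=101001 popcount=3 -> skip
r=42=101010 popcount=3 -> skip
r=43=101011 popcount=4 -> skip
r=44=101100 popcount=3 -> skip
r=45=101101 popcount=4 -> skip
r=46=101110 popcount=4 -> skip
r=47=101111 popcount=5 -> skip
r=48=110000 popcount=2 -> KEEP
r=49=110001 popcount=3 -> skip
r=50=110010 popcount=3 -> skip
r=51=110011 popcount=4 -> skip
r=52=110100 popcount=3 -> skip
r=53=110101 popcount=4 -> skip
r=54=110110 popcount=4 -> skip
r=55=110111 popcount=5 -> skip
r=56=111000 popcount=3 -> skip
r=57=111001 popcount=4 -> skip
r=58=111010 popcount=4 -> skip
r=59=111011 popcount=5 -> skip
r=60=111100 popcount=4 -> skip
r=61=111101 popcount=5 -> skip
r=62=111110 popcount=5 -> skip
r=63=111111 popcount=6 -> skip
r=64=1000000 popcount=1 -> skip
r=65=1000001 popcount=2 -> KEEP
r=66=1000010 popcount=2 -> KEEP
r=67=1000011 popcount=3 -> skip
r=68=1000100 popcount=2 -> KEEP
r=69=1000101 popcount=3 -> skip
r=70=1000110 popcount=3 -> skip
r=71=1000111 popcount=4 -> skip
r=72=1001000 popcount=2 -> KEEP
r=73=1001001 popcount=3 -> skip
r=74=1001010 popcount=3 -> skip
Kept rows: 33 34 36 40 48 65 66 68 72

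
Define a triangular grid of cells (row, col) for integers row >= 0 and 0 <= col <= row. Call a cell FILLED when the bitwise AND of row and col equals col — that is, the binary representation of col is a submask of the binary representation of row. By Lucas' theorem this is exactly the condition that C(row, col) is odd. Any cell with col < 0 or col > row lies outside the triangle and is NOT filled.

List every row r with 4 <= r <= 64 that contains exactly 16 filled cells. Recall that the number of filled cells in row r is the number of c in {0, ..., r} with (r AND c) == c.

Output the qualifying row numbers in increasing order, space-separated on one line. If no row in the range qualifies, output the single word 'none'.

Row r has 2^popcount(r) filled cells, so we need popcount(r) = log2(16) = 4.
Scan r = 4..64 and keep those with exactly 4 one-bits:
r=4=100 popcount=1 -> skip
r=5=101 popcount=2 -> skip
r=6=110 popcount=2 -> skip
r=7=111 popcount=3 -> skip
r=8=1000 popcount=1 -> skip
r=9=1001 popcount=2 -> skip
r=10=1010 popcount=2 -> skip
r=11=1011 popcount=3 -> skip
r=12=1100 popcount=2 -> skip
r=13=1101 popcount=3 -> skip
r=14=1110 popcount=3 -> skip
r=15=1111 popcount=4 -> KEEP
r=16=10000 popcount=1 -> skip
r=17=10001 popcount=2 -> skip
r=18=10010 popcount=2 -> skip
r=19=10011 popcount=3 -> skip
r=20=10100 popcount=2 -> skip
r=21=10101 popcount=3 -> skip
r=22=10110 popcount=3 -> skip
r=23=10111 popcount=4 -> KEEP
r=24=11000 popcount=2 -> skip
r=25=11001 popcount=3 -> skip
r=26=11010 popcount=3 -> skip
r=27=11011 popcount=4 -> KEEP
r=28=11100 popcount=3 -> skip
r=29=11101 popcount=4 -> KEEP
r=30=11110 popcount=4 -> KEEP
r=31=11111 popcount=5 -> skip
r=32=100000 popcount=1 -> skip
r=33=100001 popcount=2 -> skip
r=34=100010 popcount=2 -> skip
r=35=100011 popcount=3 -> skip
r=36=100100 popcount=2 -> skip
r=37=100101 popcount=3 -> skip
r=38=100110 popcount=3 -> skip
r=39=100111 popcount=4 -> KEEP
r=40=101000 popcount=2 -> skip
r=41=101001 popcount=3 -> skip
r=42=101010 popcount=3 -> skip
r=43=101011 popcount=4 -> KEEP
r=44=101100 popcount=3 -> skip
r=45=101101 popcount=4 -> KEEP
r=46=101110 popcount=4 -> KEEP
r=47=101111 popcount=5 -> skip
r=48=110000 popcount=2 -> skip
r=49=110001 popcount=3 -> skip
r=50=110010 popcount=3 -> skip
r=51=110011 popcount=4 -> KEEP
r=52=110100 popcount=3 -> skip
r=53=110101 popcount=4 -> KEEP
r=54=110110 popcount=4 -> KEEP
r=55=110111 popcount=5 -> skip
r=56=111000 popcount=3 -> skip
r=57=111001 popcount=4 -> KEEP
r=58=111010 popcount=4 -> KEEP
r=59=111011 popcount=5 -> skip
r=60=111100 popcount=4 -> KEEP
r=61=111101 popcount=5 -> skip
r=62=111110 popcount=5 -> skip
r=63=111111 popcount=6 -> skip
r=64=1000000 popcount=1 -> skip
Kept rows: 15 23 27 29 30 39 43 45 46 51 53 54 57 58 60

Answer: 15 23 27 29 30 39 43 45 46 51 53 54 57 58 60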